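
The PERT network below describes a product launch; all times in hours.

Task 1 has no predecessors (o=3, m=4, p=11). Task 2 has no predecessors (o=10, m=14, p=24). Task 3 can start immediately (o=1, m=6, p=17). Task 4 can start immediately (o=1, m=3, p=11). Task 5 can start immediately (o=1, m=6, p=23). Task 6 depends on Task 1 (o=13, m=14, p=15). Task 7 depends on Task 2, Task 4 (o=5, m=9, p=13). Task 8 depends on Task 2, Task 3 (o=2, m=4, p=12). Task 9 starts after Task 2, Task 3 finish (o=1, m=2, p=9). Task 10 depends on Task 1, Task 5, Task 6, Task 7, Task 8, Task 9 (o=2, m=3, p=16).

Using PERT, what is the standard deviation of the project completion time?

te_Task 1 = (3 + 4·4 + 11)/6 = 30/6 = 5; σ²_Task 1 = ((11−3)/6)² = 1.778
te_Task 2 = (10 + 4·14 + 24)/6 = 90/6 = 15; σ²_Task 2 = ((24−10)/6)² = 5.444
te_Task 3 = (1 + 4·6 + 17)/6 = 42/6 = 7; σ²_Task 3 = ((17−1)/6)² = 7.111
te_Task 4 = (1 + 4·3 + 11)/6 = 24/6 = 4; σ²_Task 4 = ((11−1)/6)² = 2.778
te_Task 5 = (1 + 4·6 + 23)/6 = 48/6 = 8; σ²_Task 5 = ((23−1)/6)² = 13.444
te_Task 6 = (13 + 4·14 + 15)/6 = 84/6 = 14; σ²_Task 6 = ((15−13)/6)² = 0.111
te_Task 7 = (5 + 4·9 + 13)/6 = 54/6 = 9; σ²_Task 7 = ((13−5)/6)² = 1.778
te_Task 8 = (2 + 4·4 + 12)/6 = 30/6 = 5; σ²_Task 8 = ((12−2)/6)² = 2.778
te_Task 9 = (1 + 4·2 + 9)/6 = 18/6 = 3; σ²_Task 9 = ((9−1)/6)² = 1.778
te_Task 10 = (2 + 4·3 + 16)/6 = 30/6 = 5; σ²_Task 10 = ((16−2)/6)² = 5.444

Forward pass:
ES_Task 1 = 0; EF_Task 1 = 5
ES_Task 2 = 0; EF_Task 2 = 15
ES_Task 3 = 0; EF_Task 3 = 7
ES_Task 4 = 0; EF_Task 4 = 4
ES_Task 5 = 0; EF_Task 5 = 8
ES_Task 6 = 5; EF_Task 6 = 5+14 = 19
ES_Task 7 = max(EF_Task 2=15, EF_Task 4=4) = 15; EF_Task 7 = 15+9 = 24
ES_Task 8 = max(EF_Task 2=15, EF_Task 3=7) = 15; EF_Task 8 = 15+5 = 20
ES_Task 9 = max(EF_Task 2=15, EF_Task 3=7) = 15; EF_Task 9 = 15+3 = 18
ES_Task 10 = max(EF_Task 1=5, EF_Task 5=8, EF_Task 6=19, EF_Task 7=24, EF_Task 8=20, EF_Task 9=18) = 24; EF_Task 10 = 24+5 = 29
Expected project duration μ = 29 hours. Critical path: Task 2 → Task 7 → Task 10.

Variance along critical path = 5.444 + 1.778 + 5.444 = 12.667
σ = √12.667 = 3.559 hours

3.56 hours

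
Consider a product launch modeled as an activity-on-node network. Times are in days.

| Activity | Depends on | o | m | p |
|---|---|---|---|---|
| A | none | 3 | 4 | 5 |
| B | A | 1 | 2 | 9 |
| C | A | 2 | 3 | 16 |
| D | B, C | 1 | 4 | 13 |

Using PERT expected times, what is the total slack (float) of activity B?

te_A = (3 + 4·4 + 5)/6 = 24/6 = 4
te_B = (1 + 4·2 + 9)/6 = 18/6 = 3
te_C = (2 + 4·3 + 16)/6 = 30/6 = 5
te_D = (1 + 4·4 + 13)/6 = 30/6 = 5

Forward pass:
ES_A = 0; EF_A = 4
ES_B = 4; EF_B = 4+3 = 7
ES_C = 4; EF_C = 4+5 = 9
ES_D = max(EF_B=7, EF_C=9) = 9; EF_D = 9+5 = 14
Expected project duration μ = 14 days. Critical path: A → C → D.

Backward pass:
LF_D = 14; LS_D = 14−5 = 9
LF_C = LS_D = 9; LS_C = 9−5 = 4
LF_B = LS_D = 9; LS_B = 9−3 = 6
LF_A = min(LS_B=6, LS_C=4) = 4; LS_A = 4−4 = 0
Slack_B = LS_B − ES_B = 6 − 4 = 2

2 days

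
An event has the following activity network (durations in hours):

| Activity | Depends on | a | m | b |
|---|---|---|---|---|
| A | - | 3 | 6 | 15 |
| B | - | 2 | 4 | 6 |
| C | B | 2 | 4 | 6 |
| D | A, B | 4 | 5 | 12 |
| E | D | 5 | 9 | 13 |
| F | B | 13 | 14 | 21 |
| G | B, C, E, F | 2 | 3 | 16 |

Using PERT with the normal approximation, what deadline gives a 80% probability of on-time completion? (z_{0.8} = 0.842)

te_A = (3 + 4·6 + 15)/6 = 42/6 = 7; σ²_A = ((15−3)/6)² = 4.000
te_B = (2 + 4·4 + 6)/6 = 24/6 = 4; σ²_B = ((6−2)/6)² = 0.444
te_C = (2 + 4·4 + 6)/6 = 24/6 = 4; σ²_C = ((6−2)/6)² = 0.444
te_D = (4 + 4·5 + 12)/6 = 36/6 = 6; σ²_D = ((12−4)/6)² = 1.778
te_E = (5 + 4·9 + 13)/6 = 54/6 = 9; σ²_E = ((13−5)/6)² = 1.778
te_F = (13 + 4·14 + 21)/6 = 90/6 = 15; σ²_F = ((21−13)/6)² = 1.778
te_G = (2 + 4·3 + 16)/6 = 30/6 = 5; σ²_G = ((16−2)/6)² = 5.444

Forward pass:
ES_A = 0; EF_A = 7
ES_B = 0; EF_B = 4
ES_C = 4; EF_C = 4+4 = 8
ES_D = max(EF_A=7, EF_B=4) = 7; EF_D = 7+6 = 13
ES_E = 13; EF_E = 13+9 = 22
ES_F = 4; EF_F = 4+15 = 19
ES_G = max(EF_B=4, EF_C=8, EF_E=22, EF_F=19) = 22; EF_G = 22+5 = 27
Expected project duration μ = 27 hours. Critical path: A → D → E → G.

Variance along critical path = 4.000 + 1.778 + 1.778 + 5.444 = 13.000; σ = 3.606 hours.
D = μ + z·σ = 27 + 0.842·3.606 = 30.0 hours

30.0 hours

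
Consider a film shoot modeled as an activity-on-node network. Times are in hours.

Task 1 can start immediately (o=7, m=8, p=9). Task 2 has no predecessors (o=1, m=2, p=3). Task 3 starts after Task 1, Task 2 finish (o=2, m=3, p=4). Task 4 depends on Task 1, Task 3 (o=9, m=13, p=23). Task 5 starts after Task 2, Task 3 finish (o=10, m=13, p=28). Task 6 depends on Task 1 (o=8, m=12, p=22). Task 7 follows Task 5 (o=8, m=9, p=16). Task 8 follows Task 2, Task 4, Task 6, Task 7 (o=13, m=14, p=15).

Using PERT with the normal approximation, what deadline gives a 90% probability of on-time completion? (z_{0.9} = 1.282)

te_Task 1 = (7 + 4·8 + 9)/6 = 48/6 = 8; σ²_Task 1 = ((9−7)/6)² = 0.111
te_Task 2 = (1 + 4·2 + 3)/6 = 12/6 = 2; σ²_Task 2 = ((3−1)/6)² = 0.111
te_Task 3 = (2 + 4·3 + 4)/6 = 18/6 = 3; σ²_Task 3 = ((4−2)/6)² = 0.111
te_Task 4 = (9 + 4·13 + 23)/6 = 84/6 = 14; σ²_Task 4 = ((23−9)/6)² = 5.444
te_Task 5 = (10 + 4·13 + 28)/6 = 90/6 = 15; σ²_Task 5 = ((28−10)/6)² = 9.000
te_Task 6 = (8 + 4·12 + 22)/6 = 78/6 = 13; σ²_Task 6 = ((22−8)/6)² = 5.444
te_Task 7 = (8 + 4·9 + 16)/6 = 60/6 = 10; σ²_Task 7 = ((16−8)/6)² = 1.778
te_Task 8 = (13 + 4·14 + 15)/6 = 84/6 = 14; σ²_Task 8 = ((15−13)/6)² = 0.111

Forward pass:
ES_Task 1 = 0; EF_Task 1 = 8
ES_Task 2 = 0; EF_Task 2 = 2
ES_Task 3 = max(EF_Task 1=8, EF_Task 2=2) = 8; EF_Task 3 = 8+3 = 11
ES_Task 4 = max(EF_Task 1=8, EF_Task 3=11) = 11; EF_Task 4 = 11+14 = 25
ES_Task 5 = max(EF_Task 2=2, EF_Task 3=11) = 11; EF_Task 5 = 11+15 = 26
ES_Task 6 = 8; EF_Task 6 = 8+13 = 21
ES_Task 7 = 26; EF_Task 7 = 26+10 = 36
ES_Task 8 = max(EF_Task 2=2, EF_Task 4=25, EF_Task 6=21, EF_Task 7=36) = 36; EF_Task 8 = 36+14 = 50
Expected project duration μ = 50 hours. Critical path: Task 1 → Task 3 → Task 5 → Task 7 → Task 8.

Variance along critical path = 0.111 + 0.111 + 9.000 + 1.778 + 0.111 = 11.111; σ = 3.333 hours.
D = μ + z·σ = 50 + 1.282·3.333 = 54.3 hours

54.3 hours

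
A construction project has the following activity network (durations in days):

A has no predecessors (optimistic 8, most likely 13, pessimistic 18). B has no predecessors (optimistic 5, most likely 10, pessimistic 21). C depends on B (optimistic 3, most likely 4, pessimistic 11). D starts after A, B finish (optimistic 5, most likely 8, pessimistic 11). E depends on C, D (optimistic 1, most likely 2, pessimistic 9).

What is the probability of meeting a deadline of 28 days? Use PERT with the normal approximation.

te_A = (8 + 4·13 + 18)/6 = 78/6 = 13; σ²_A = ((18−8)/6)² = 2.778
te_B = (5 + 4·10 + 21)/6 = 66/6 = 11; σ²_B = ((21−5)/6)² = 7.111
te_C = (3 + 4·4 + 11)/6 = 30/6 = 5; σ²_C = ((11−3)/6)² = 1.778
te_D = (5 + 4·8 + 11)/6 = 48/6 = 8; σ²_D = ((11−5)/6)² = 1.000
te_E = (1 + 4·2 + 9)/6 = 18/6 = 3; σ²_E = ((9−1)/6)² = 1.778

Forward pass:
ES_A = 0; EF_A = 13
ES_B = 0; EF_B = 11
ES_C = 11; EF_C = 11+5 = 16
ES_D = max(EF_A=13, EF_B=11) = 13; EF_D = 13+8 = 21
ES_E = max(EF_C=16, EF_D=21) = 21; EF_E = 21+3 = 24
Expected project duration μ = 24 days. Critical path: A → D → E.

Variance along critical path = 2.778 + 1.000 + 1.778 = 5.556; σ = √5.556 = 2.357 days.
Z = (28 − 24) / 2.357 = 1.697
P(T ≤ 28) = Φ(1.697) ≈ 0.955

0.955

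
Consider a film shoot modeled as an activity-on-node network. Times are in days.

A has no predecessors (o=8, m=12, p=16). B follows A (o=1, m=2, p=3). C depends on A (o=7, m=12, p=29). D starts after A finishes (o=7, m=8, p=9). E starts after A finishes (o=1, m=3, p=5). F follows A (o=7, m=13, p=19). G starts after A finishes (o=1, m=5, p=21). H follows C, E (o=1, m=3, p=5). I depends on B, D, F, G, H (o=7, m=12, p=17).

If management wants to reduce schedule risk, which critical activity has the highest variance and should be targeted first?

te_A = (8 + 4·12 + 16)/6 = 72/6 = 12; σ²_A = ((16−8)/6)² = 1.778
te_B = (1 + 4·2 + 3)/6 = 12/6 = 2; σ²_B = ((3−1)/6)² = 0.111
te_C = (7 + 4·12 + 29)/6 = 84/6 = 14; σ²_C = ((29−7)/6)² = 13.444
te_D = (7 + 4·8 + 9)/6 = 48/6 = 8; σ²_D = ((9−7)/6)² = 0.111
te_E = (1 + 4·3 + 5)/6 = 18/6 = 3; σ²_E = ((5−1)/6)² = 0.444
te_F = (7 + 4·13 + 19)/6 = 78/6 = 13; σ²_F = ((19−7)/6)² = 4.000
te_G = (1 + 4·5 + 21)/6 = 42/6 = 7; σ²_G = ((21−1)/6)² = 11.111
te_H = (1 + 4·3 + 5)/6 = 18/6 = 3; σ²_H = ((5−1)/6)² = 0.444
te_I = (7 + 4·12 + 17)/6 = 72/6 = 12; σ²_I = ((17−7)/6)² = 2.778

Forward pass:
ES_A = 0; EF_A = 12
ES_B = 12; EF_B = 12+2 = 14
ES_C = 12; EF_C = 12+14 = 26
ES_D = 12; EF_D = 12+8 = 20
ES_E = 12; EF_E = 12+3 = 15
ES_F = 12; EF_F = 12+13 = 25
ES_G = 12; EF_G = 12+7 = 19
ES_H = max(EF_C=26, EF_E=15) = 26; EF_H = 26+3 = 29
ES_I = max(EF_B=14, EF_D=20, EF_F=25, EF_G=19, EF_H=29) = 29; EF_I = 29+12 = 41
Expected project duration μ = 41 days. Critical path: A → C → H → I.

Variances on critical path: σ²_A=1.778, σ²_C=13.444, σ²_H=0.444, σ²_I=2.778.
Largest is σ²_C = 13.444.

C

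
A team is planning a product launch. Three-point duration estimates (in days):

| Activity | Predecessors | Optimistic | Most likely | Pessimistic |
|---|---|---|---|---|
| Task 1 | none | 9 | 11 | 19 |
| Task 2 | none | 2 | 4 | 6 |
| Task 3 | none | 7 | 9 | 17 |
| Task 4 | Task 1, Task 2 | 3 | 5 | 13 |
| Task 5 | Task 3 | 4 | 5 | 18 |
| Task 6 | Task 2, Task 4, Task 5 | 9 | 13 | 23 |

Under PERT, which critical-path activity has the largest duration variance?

te_Task 1 = (9 + 4·11 + 19)/6 = 72/6 = 12; σ²_Task 1 = ((19−9)/6)² = 2.778
te_Task 2 = (2 + 4·4 + 6)/6 = 24/6 = 4; σ²_Task 2 = ((6−2)/6)² = 0.444
te_Task 3 = (7 + 4·9 + 17)/6 = 60/6 = 10; σ²_Task 3 = ((17−7)/6)² = 2.778
te_Task 4 = (3 + 4·5 + 13)/6 = 36/6 = 6; σ²_Task 4 = ((13−3)/6)² = 2.778
te_Task 5 = (4 + 4·5 + 18)/6 = 42/6 = 7; σ²_Task 5 = ((18−4)/6)² = 5.444
te_Task 6 = (9 + 4·13 + 23)/6 = 84/6 = 14; σ²_Task 6 = ((23−9)/6)² = 5.444

Forward pass:
ES_Task 1 = 0; EF_Task 1 = 12
ES_Task 2 = 0; EF_Task 2 = 4
ES_Task 3 = 0; EF_Task 3 = 10
ES_Task 4 = max(EF_Task 1=12, EF_Task 2=4) = 12; EF_Task 4 = 12+6 = 18
ES_Task 5 = 10; EF_Task 5 = 10+7 = 17
ES_Task 6 = max(EF_Task 2=4, EF_Task 4=18, EF_Task 5=17) = 18; EF_Task 6 = 18+14 = 32
Expected project duration μ = 32 days. Critical path: Task 1 → Task 4 → Task 6.

Variances on critical path: σ²_Task 1=2.778, σ²_Task 4=2.778, σ²_Task 6=5.444.
Largest is σ²_Task 6 = 5.444.

Task 6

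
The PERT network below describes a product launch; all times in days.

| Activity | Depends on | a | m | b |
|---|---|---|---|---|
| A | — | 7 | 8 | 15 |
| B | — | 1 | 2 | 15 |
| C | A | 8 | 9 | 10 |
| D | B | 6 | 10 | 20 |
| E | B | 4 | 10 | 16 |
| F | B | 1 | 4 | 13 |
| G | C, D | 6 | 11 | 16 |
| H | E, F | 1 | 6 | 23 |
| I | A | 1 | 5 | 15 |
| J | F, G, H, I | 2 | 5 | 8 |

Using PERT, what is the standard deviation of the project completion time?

2.38 days

te_A = (7 + 4·8 + 15)/6 = 54/6 = 9; σ²_A = ((15−7)/6)² = 1.778
te_B = (1 + 4·2 + 15)/6 = 24/6 = 4; σ²_B = ((15−1)/6)² = 5.444
te_C = (8 + 4·9 + 10)/6 = 54/6 = 9; σ²_C = ((10−8)/6)² = 0.111
te_D = (6 + 4·10 + 20)/6 = 66/6 = 11; σ²_D = ((20−6)/6)² = 5.444
te_E = (4 + 4·10 + 16)/6 = 60/6 = 10; σ²_E = ((16−4)/6)² = 4.000
te_F = (1 + 4·4 + 13)/6 = 30/6 = 5; σ²_F = ((13−1)/6)² = 4.000
te_G = (6 + 4·11 + 16)/6 = 66/6 = 11; σ²_G = ((16−6)/6)² = 2.778
te_H = (1 + 4·6 + 23)/6 = 48/6 = 8; σ²_H = ((23−1)/6)² = 13.444
te_I = (1 + 4·5 + 15)/6 = 36/6 = 6; σ²_I = ((15−1)/6)² = 5.444
te_J = (2 + 4·5 + 8)/6 = 30/6 = 5; σ²_J = ((8−2)/6)² = 1.000

Forward pass:
ES_A = 0; EF_A = 9
ES_B = 0; EF_B = 4
ES_C = 9; EF_C = 9+9 = 18
ES_D = 4; EF_D = 4+11 = 15
ES_E = 4; EF_E = 4+10 = 14
ES_F = 4; EF_F = 4+5 = 9
ES_G = max(EF_C=18, EF_D=15) = 18; EF_G = 18+11 = 29
ES_H = max(EF_E=14, EF_F=9) = 14; EF_H = 14+8 = 22
ES_I = 9; EF_I = 9+6 = 15
ES_J = max(EF_F=9, EF_G=29, EF_H=22, EF_I=15) = 29; EF_J = 29+5 = 34
Expected project duration μ = 34 days. Critical path: A → C → G → J.

Variance along critical path = 1.778 + 0.111 + 2.778 + 1.000 = 5.667
σ = √5.667 = 2.380 days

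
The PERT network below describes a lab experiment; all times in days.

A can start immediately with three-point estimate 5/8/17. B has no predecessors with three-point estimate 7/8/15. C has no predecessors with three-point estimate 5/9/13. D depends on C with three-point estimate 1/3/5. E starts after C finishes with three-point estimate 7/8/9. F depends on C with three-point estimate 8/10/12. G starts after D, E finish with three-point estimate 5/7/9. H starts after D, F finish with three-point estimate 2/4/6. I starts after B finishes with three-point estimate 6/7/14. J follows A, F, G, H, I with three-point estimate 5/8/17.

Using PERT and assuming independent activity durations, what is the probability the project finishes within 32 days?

0.346

te_A = (5 + 4·8 + 17)/6 = 54/6 = 9; σ²_A = ((17−5)/6)² = 4.000
te_B = (7 + 4·8 + 15)/6 = 54/6 = 9; σ²_B = ((15−7)/6)² = 1.778
te_C = (5 + 4·9 + 13)/6 = 54/6 = 9; σ²_C = ((13−5)/6)² = 1.778
te_D = (1 + 4·3 + 5)/6 = 18/6 = 3; σ²_D = ((5−1)/6)² = 0.444
te_E = (7 + 4·8 + 9)/6 = 48/6 = 8; σ²_E = ((9−7)/6)² = 0.111
te_F = (8 + 4·10 + 12)/6 = 60/6 = 10; σ²_F = ((12−8)/6)² = 0.444
te_G = (5 + 4·7 + 9)/6 = 42/6 = 7; σ²_G = ((9−5)/6)² = 0.444
te_H = (2 + 4·4 + 6)/6 = 24/6 = 4; σ²_H = ((6−2)/6)² = 0.444
te_I = (6 + 4·7 + 14)/6 = 48/6 = 8; σ²_I = ((14−6)/6)² = 1.778
te_J = (5 + 4·8 + 17)/6 = 54/6 = 9; σ²_J = ((17−5)/6)² = 4.000

Forward pass:
ES_A = 0; EF_A = 9
ES_B = 0; EF_B = 9
ES_C = 0; EF_C = 9
ES_D = 9; EF_D = 9+3 = 12
ES_E = 9; EF_E = 9+8 = 17
ES_F = 9; EF_F = 9+10 = 19
ES_G = max(EF_D=12, EF_E=17) = 17; EF_G = 17+7 = 24
ES_H = max(EF_D=12, EF_F=19) = 19; EF_H = 19+4 = 23
ES_I = 9; EF_I = 9+8 = 17
ES_J = max(EF_A=9, EF_F=19, EF_G=24, EF_H=23, EF_I=17) = 24; EF_J = 24+9 = 33
Expected project duration μ = 33 days. Critical path: C → E → G → J.

Variance along critical path = 1.778 + 0.111 + 0.444 + 4.000 = 6.333; σ = √6.333 = 2.517 days.
Z = (32 − 33) / 2.517 = -0.397
P(T ≤ 32) = Φ(-0.397) ≈ 0.346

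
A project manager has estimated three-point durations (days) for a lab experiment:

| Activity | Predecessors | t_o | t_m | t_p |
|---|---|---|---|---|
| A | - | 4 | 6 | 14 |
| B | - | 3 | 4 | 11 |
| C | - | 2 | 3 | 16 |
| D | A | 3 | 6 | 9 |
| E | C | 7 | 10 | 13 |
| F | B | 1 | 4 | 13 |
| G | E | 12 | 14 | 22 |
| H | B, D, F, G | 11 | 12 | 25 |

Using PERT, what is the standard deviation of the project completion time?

te_A = (4 + 4·6 + 14)/6 = 42/6 = 7; σ²_A = ((14−4)/6)² = 2.778
te_B = (3 + 4·4 + 11)/6 = 30/6 = 5; σ²_B = ((11−3)/6)² = 1.778
te_C = (2 + 4·3 + 16)/6 = 30/6 = 5; σ²_C = ((16−2)/6)² = 5.444
te_D = (3 + 4·6 + 9)/6 = 36/6 = 6; σ²_D = ((9−3)/6)² = 1.000
te_E = (7 + 4·10 + 13)/6 = 60/6 = 10; σ²_E = ((13−7)/6)² = 1.000
te_F = (1 + 4·4 + 13)/6 = 30/6 = 5; σ²_F = ((13−1)/6)² = 4.000
te_G = (12 + 4·14 + 22)/6 = 90/6 = 15; σ²_G = ((22−12)/6)² = 2.778
te_H = (11 + 4·12 + 25)/6 = 84/6 = 14; σ²_H = ((25−11)/6)² = 5.444

Forward pass:
ES_A = 0; EF_A = 7
ES_B = 0; EF_B = 5
ES_C = 0; EF_C = 5
ES_D = 7; EF_D = 7+6 = 13
ES_E = 5; EF_E = 5+10 = 15
ES_F = 5; EF_F = 5+5 = 10
ES_G = 15; EF_G = 15+15 = 30
ES_H = max(EF_B=5, EF_D=13, EF_F=10, EF_G=30) = 30; EF_H = 30+14 = 44
Expected project duration μ = 44 days. Critical path: C → E → G → H.

Variance along critical path = 5.444 + 1.000 + 2.778 + 5.444 = 14.667
σ = √14.667 = 3.830 days

3.83 days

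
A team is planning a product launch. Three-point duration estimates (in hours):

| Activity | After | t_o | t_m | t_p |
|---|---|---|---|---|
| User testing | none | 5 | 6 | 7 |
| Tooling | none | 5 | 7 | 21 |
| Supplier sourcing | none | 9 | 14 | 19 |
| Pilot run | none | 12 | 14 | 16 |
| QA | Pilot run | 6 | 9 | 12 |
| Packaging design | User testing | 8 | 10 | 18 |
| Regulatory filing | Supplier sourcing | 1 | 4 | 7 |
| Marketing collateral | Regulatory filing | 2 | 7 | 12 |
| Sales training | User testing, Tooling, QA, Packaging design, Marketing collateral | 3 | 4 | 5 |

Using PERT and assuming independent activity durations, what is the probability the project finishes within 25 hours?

te_User testing = (5 + 4·6 + 7)/6 = 36/6 = 6; σ²_User testing = ((7−5)/6)² = 0.111
te_Tooling = (5 + 4·7 + 21)/6 = 54/6 = 9; σ²_Tooling = ((21−5)/6)² = 7.111
te_Supplier sourcing = (9 + 4·14 + 19)/6 = 84/6 = 14; σ²_Supplier sourcing = ((19−9)/6)² = 2.778
te_Pilot run = (12 + 4·14 + 16)/6 = 84/6 = 14; σ²_Pilot run = ((16−12)/6)² = 0.444
te_QA = (6 + 4·9 + 12)/6 = 54/6 = 9; σ²_QA = ((12−6)/6)² = 1.000
te_Packaging design = (8 + 4·10 + 18)/6 = 66/6 = 11; σ²_Packaging design = ((18−8)/6)² = 2.778
te_Regulatory filing = (1 + 4·4 + 7)/6 = 24/6 = 4; σ²_Regulatory filing = ((7−1)/6)² = 1.000
te_Marketing collateral = (2 + 4·7 + 12)/6 = 42/6 = 7; σ²_Marketing collateral = ((12−2)/6)² = 2.778
te_Sales training = (3 + 4·4 + 5)/6 = 24/6 = 4; σ²_Sales training = ((5−3)/6)² = 0.111

Forward pass:
ES_User testing = 0; EF_User testing = 6
ES_Tooling = 0; EF_Tooling = 9
ES_Supplier sourcing = 0; EF_Supplier sourcing = 14
ES_Pilot run = 0; EF_Pilot run = 14
ES_QA = 14; EF_QA = 14+9 = 23
ES_Packaging design = 6; EF_Packaging design = 6+11 = 17
ES_Regulatory filing = 14; EF_Regulatory filing = 14+4 = 18
ES_Marketing collateral = 18; EF_Marketing collateral = 18+7 = 25
ES_Sales training = max(EF_User testing=6, EF_Tooling=9, EF_QA=23, EF_Packaging design=17, EF_Marketing collateral=25) = 25; EF_Sales training = 25+4 = 29
Expected project duration μ = 29 hours. Critical path: Supplier sourcing → Regulatory filing → Marketing collateral → Sales training.

Variance along critical path = 2.778 + 1.000 + 2.778 + 0.111 = 6.667; σ = √6.667 = 2.582 hours.
Z = (25 − 29) / 2.582 = -1.549
P(T ≤ 25) = Φ(-1.549) ≈ 0.061

0.061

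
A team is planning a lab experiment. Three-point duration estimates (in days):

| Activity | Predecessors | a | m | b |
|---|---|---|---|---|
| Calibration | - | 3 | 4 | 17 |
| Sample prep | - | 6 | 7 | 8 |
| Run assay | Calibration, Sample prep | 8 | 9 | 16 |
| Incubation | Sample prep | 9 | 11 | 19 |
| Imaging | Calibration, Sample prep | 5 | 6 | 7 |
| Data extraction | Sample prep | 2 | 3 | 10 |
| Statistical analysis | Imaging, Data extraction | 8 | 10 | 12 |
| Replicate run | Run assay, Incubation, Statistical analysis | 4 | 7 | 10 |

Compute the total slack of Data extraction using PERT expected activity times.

2 days

te_Calibration = (3 + 4·4 + 17)/6 = 36/6 = 6
te_Sample prep = (6 + 4·7 + 8)/6 = 42/6 = 7
te_Run assay = (8 + 4·9 + 16)/6 = 60/6 = 10
te_Incubation = (9 + 4·11 + 19)/6 = 72/6 = 12
te_Imaging = (5 + 4·6 + 7)/6 = 36/6 = 6
te_Data extraction = (2 + 4·3 + 10)/6 = 24/6 = 4
te_Statistical analysis = (8 + 4·10 + 12)/6 = 60/6 = 10
te_Replicate run = (4 + 4·7 + 10)/6 = 42/6 = 7

Forward pass:
ES_Calibration = 0; EF_Calibration = 6
ES_Sample prep = 0; EF_Sample prep = 7
ES_Run assay = max(EF_Calibration=6, EF_Sample prep=7) = 7; EF_Run assay = 7+10 = 17
ES_Incubation = 7; EF_Incubation = 7+12 = 19
ES_Imaging = max(EF_Calibration=6, EF_Sample prep=7) = 7; EF_Imaging = 7+6 = 13
ES_Data extraction = 7; EF_Data extraction = 7+4 = 11
ES_Statistical analysis = max(EF_Imaging=13, EF_Data extraction=11) = 13; EF_Statistical analysis = 13+10 = 23
ES_Replicate run = max(EF_Run assay=17, EF_Incubation=19, EF_Statistical analysis=23) = 23; EF_Replicate run = 23+7 = 30
Expected project duration μ = 30 days. Critical path: Sample prep → Imaging → Statistical analysis → Replicate run.

Backward pass:
LF_Replicate run = 30; LS_Replicate run = 30−7 = 23
LF_Statistical analysis = LS_Replicate run = 23; LS_Statistical analysis = 23−10 = 13
LF_Data extraction = LS_Statistical analysis = 13; LS_Data extraction = 13−4 = 9
LF_Imaging = LS_Statistical analysis = 13; LS_Imaging = 13−6 = 7
LF_Incubation = LS_Replicate run = 23; LS_Incubation = 23−12 = 11
LF_Run assay = LS_Replicate run = 23; LS_Run assay = 23−10 = 13
LF_Sample prep = min(LS_Run assay=13, LS_Incubation=11, LS_Imaging=7, LS_Data extraction=9) = 7; LS_Sample prep = 7−7 = 0
LF_Calibration = min(LS_Run assay=13, LS_Imaging=7) = 7; LS_Calibration = 7−6 = 1
Slack_Data extraction = LS_Data extraction − ES_Data extraction = 9 − 7 = 2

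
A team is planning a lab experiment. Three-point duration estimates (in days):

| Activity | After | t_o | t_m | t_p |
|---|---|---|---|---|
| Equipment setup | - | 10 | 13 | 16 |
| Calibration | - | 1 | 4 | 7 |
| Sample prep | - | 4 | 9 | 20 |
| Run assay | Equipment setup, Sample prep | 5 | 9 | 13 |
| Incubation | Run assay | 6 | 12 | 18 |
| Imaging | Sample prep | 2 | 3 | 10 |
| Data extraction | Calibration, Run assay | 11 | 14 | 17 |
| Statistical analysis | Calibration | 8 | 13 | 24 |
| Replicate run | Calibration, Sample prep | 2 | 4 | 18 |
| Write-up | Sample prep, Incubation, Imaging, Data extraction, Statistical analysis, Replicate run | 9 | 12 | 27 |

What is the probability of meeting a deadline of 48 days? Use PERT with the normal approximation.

0.288

te_Equipment setup = (10 + 4·13 + 16)/6 = 78/6 = 13; σ²_Equipment setup = ((16−10)/6)² = 1.000
te_Calibration = (1 + 4·4 + 7)/6 = 24/6 = 4; σ²_Calibration = ((7−1)/6)² = 1.000
te_Sample prep = (4 + 4·9 + 20)/6 = 60/6 = 10; σ²_Sample prep = ((20−4)/6)² = 7.111
te_Run assay = (5 + 4·9 + 13)/6 = 54/6 = 9; σ²_Run assay = ((13−5)/6)² = 1.778
te_Incubation = (6 + 4·12 + 18)/6 = 72/6 = 12; σ²_Incubation = ((18−6)/6)² = 4.000
te_Imaging = (2 + 4·3 + 10)/6 = 24/6 = 4; σ²_Imaging = ((10−2)/6)² = 1.778
te_Data extraction = (11 + 4·14 + 17)/6 = 84/6 = 14; σ²_Data extraction = ((17−11)/6)² = 1.000
te_Statistical analysis = (8 + 4·13 + 24)/6 = 84/6 = 14; σ²_Statistical analysis = ((24−8)/6)² = 7.111
te_Replicate run = (2 + 4·4 + 18)/6 = 36/6 = 6; σ²_Replicate run = ((18−2)/6)² = 7.111
te_Write-up = (9 + 4·12 + 27)/6 = 84/6 = 14; σ²_Write-up = ((27−9)/6)² = 9.000

Forward pass:
ES_Equipment setup = 0; EF_Equipment setup = 13
ES_Calibration = 0; EF_Calibration = 4
ES_Sample prep = 0; EF_Sample prep = 10
ES_Run assay = max(EF_Equipment setup=13, EF_Sample prep=10) = 13; EF_Run assay = 13+9 = 22
ES_Incubation = 22; EF_Incubation = 22+12 = 34
ES_Imaging = 10; EF_Imaging = 10+4 = 14
ES_Data extraction = max(EF_Calibration=4, EF_Run assay=22) = 22; EF_Data extraction = 22+14 = 36
ES_Statistical analysis = 4; EF_Statistical analysis = 4+14 = 18
ES_Replicate run = max(EF_Calibration=4, EF_Sample prep=10) = 10; EF_Replicate run = 10+6 = 16
ES_Write-up = max(EF_Sample prep=10, EF_Incubation=34, EF_Imaging=14, EF_Data extraction=36, EF_Statistical analysis=18, EF_Replicate run=16) = 36; EF_Write-up = 36+14 = 50
Expected project duration μ = 50 days. Critical path: Equipment setup → Run assay → Data extraction → Write-up.

Variance along critical path = 1.000 + 1.778 + 1.000 + 9.000 = 12.778; σ = √12.778 = 3.575 days.
Z = (48 − 50) / 3.575 = -0.560
P(T ≤ 48) = Φ(-0.560) ≈ 0.288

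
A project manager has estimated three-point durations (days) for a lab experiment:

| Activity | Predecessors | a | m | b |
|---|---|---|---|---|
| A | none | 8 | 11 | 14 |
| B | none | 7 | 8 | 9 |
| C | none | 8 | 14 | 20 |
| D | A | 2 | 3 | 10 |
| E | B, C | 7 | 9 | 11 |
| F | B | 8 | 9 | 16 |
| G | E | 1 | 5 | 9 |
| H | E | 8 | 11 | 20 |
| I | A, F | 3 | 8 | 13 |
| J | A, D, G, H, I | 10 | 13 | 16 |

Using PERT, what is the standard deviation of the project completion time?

3.07 days

te_A = (8 + 4·11 + 14)/6 = 66/6 = 11; σ²_A = ((14−8)/6)² = 1.000
te_B = (7 + 4·8 + 9)/6 = 48/6 = 8; σ²_B = ((9−7)/6)² = 0.111
te_C = (8 + 4·14 + 20)/6 = 84/6 = 14; σ²_C = ((20−8)/6)² = 4.000
te_D = (2 + 4·3 + 10)/6 = 24/6 = 4; σ²_D = ((10−2)/6)² = 1.778
te_E = (7 + 4·9 + 11)/6 = 54/6 = 9; σ²_E = ((11−7)/6)² = 0.444
te_F = (8 + 4·9 + 16)/6 = 60/6 = 10; σ²_F = ((16−8)/6)² = 1.778
te_G = (1 + 4·5 + 9)/6 = 30/6 = 5; σ²_G = ((9−1)/6)² = 1.778
te_H = (8 + 4·11 + 20)/6 = 72/6 = 12; σ²_H = ((20−8)/6)² = 4.000
te_I = (3 + 4·8 + 13)/6 = 48/6 = 8; σ²_I = ((13−3)/6)² = 2.778
te_J = (10 + 4·13 + 16)/6 = 78/6 = 13; σ²_J = ((16−10)/6)² = 1.000

Forward pass:
ES_A = 0; EF_A = 11
ES_B = 0; EF_B = 8
ES_C = 0; EF_C = 14
ES_D = 11; EF_D = 11+4 = 15
ES_E = max(EF_B=8, EF_C=14) = 14; EF_E = 14+9 = 23
ES_F = 8; EF_F = 8+10 = 18
ES_G = 23; EF_G = 23+5 = 28
ES_H = 23; EF_H = 23+12 = 35
ES_I = max(EF_A=11, EF_F=18) = 18; EF_I = 18+8 = 26
ES_J = max(EF_A=11, EF_D=15, EF_G=28, EF_H=35, EF_I=26) = 35; EF_J = 35+13 = 48
Expected project duration μ = 48 days. Critical path: C → E → H → J.

Variance along critical path = 4.000 + 0.444 + 4.000 + 1.000 = 9.444
σ = √9.444 = 3.073 days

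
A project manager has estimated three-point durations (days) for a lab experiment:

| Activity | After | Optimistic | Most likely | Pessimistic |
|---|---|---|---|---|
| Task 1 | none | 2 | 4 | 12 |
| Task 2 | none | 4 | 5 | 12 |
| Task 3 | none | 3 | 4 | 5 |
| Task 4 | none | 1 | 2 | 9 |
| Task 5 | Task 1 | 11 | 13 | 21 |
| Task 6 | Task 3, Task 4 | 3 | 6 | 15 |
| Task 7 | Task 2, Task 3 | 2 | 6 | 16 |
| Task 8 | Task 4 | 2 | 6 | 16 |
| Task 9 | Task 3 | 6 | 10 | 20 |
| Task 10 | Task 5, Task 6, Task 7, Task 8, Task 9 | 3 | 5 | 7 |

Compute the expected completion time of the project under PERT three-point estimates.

te_Task 1 = (2 + 4·4 + 12)/6 = 30/6 = 5
te_Task 2 = (4 + 4·5 + 12)/6 = 36/6 = 6
te_Task 3 = (3 + 4·4 + 5)/6 = 24/6 = 4
te_Task 4 = (1 + 4·2 + 9)/6 = 18/6 = 3
te_Task 5 = (11 + 4·13 + 21)/6 = 84/6 = 14
te_Task 6 = (3 + 4·6 + 15)/6 = 42/6 = 7
te_Task 7 = (2 + 4·6 + 16)/6 = 42/6 = 7
te_Task 8 = (2 + 4·6 + 16)/6 = 42/6 = 7
te_Task 9 = (6 + 4·10 + 20)/6 = 66/6 = 11
te_Task 10 = (3 + 4·5 + 7)/6 = 30/6 = 5

Forward pass:
ES_Task 1 = 0; EF_Task 1 = 5
ES_Task 2 = 0; EF_Task 2 = 6
ES_Task 3 = 0; EF_Task 3 = 4
ES_Task 4 = 0; EF_Task 4 = 3
ES_Task 5 = 5; EF_Task 5 = 5+14 = 19
ES_Task 6 = max(EF_Task 3=4, EF_Task 4=3) = 4; EF_Task 6 = 4+7 = 11
ES_Task 7 = max(EF_Task 2=6, EF_Task 3=4) = 6; EF_Task 7 = 6+7 = 13
ES_Task 8 = 3; EF_Task 8 = 3+7 = 10
ES_Task 9 = 4; EF_Task 9 = 4+11 = 15
ES_Task 10 = max(EF_Task 5=19, EF_Task 6=11, EF_Task 7=13, EF_Task 8=10, EF_Task 9=15) = 19; EF_Task 10 = 19+5 = 24
Expected project duration μ = 24 days. Critical path: Task 1 → Task 5 → Task 10.

24 days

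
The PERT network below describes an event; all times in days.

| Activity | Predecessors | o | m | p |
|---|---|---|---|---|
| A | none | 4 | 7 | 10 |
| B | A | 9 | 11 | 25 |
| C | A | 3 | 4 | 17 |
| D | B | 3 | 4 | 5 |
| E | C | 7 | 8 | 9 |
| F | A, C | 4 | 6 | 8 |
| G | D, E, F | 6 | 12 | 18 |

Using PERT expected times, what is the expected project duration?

te_A = (4 + 4·7 + 10)/6 = 42/6 = 7
te_B = (9 + 4·11 + 25)/6 = 78/6 = 13
te_C = (3 + 4·4 + 17)/6 = 36/6 = 6
te_D = (3 + 4·4 + 5)/6 = 24/6 = 4
te_E = (7 + 4·8 + 9)/6 = 48/6 = 8
te_F = (4 + 4·6 + 8)/6 = 36/6 = 6
te_G = (6 + 4·12 + 18)/6 = 72/6 = 12

Forward pass:
ES_A = 0; EF_A = 7
ES_B = 7; EF_B = 7+13 = 20
ES_C = 7; EF_C = 7+6 = 13
ES_D = 20; EF_D = 20+4 = 24
ES_E = 13; EF_E = 13+8 = 21
ES_F = max(EF_A=7, EF_C=13) = 13; EF_F = 13+6 = 19
ES_G = max(EF_D=24, EF_E=21, EF_F=19) = 24; EF_G = 24+12 = 36
Expected project duration μ = 36 days. Critical path: A → B → D → G.

36 days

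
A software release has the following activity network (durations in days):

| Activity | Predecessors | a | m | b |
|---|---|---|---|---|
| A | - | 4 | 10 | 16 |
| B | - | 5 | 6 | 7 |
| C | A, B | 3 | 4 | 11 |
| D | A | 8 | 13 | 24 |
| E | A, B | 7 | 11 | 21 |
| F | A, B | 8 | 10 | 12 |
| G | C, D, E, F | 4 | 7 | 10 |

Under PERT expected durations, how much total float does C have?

9 days

te_A = (4 + 4·10 + 16)/6 = 60/6 = 10
te_B = (5 + 4·6 + 7)/6 = 36/6 = 6
te_C = (3 + 4·4 + 11)/6 = 30/6 = 5
te_D = (8 + 4·13 + 24)/6 = 84/6 = 14
te_E = (7 + 4·11 + 21)/6 = 72/6 = 12
te_F = (8 + 4·10 + 12)/6 = 60/6 = 10
te_G = (4 + 4·7 + 10)/6 = 42/6 = 7

Forward pass:
ES_A = 0; EF_A = 10
ES_B = 0; EF_B = 6
ES_C = max(EF_A=10, EF_B=6) = 10; EF_C = 10+5 = 15
ES_D = 10; EF_D = 10+14 = 24
ES_E = max(EF_A=10, EF_B=6) = 10; EF_E = 10+12 = 22
ES_F = max(EF_A=10, EF_B=6) = 10; EF_F = 10+10 = 20
ES_G = max(EF_C=15, EF_D=24, EF_E=22, EF_F=20) = 24; EF_G = 24+7 = 31
Expected project duration μ = 31 days. Critical path: A → D → G.

Backward pass:
LF_G = 31; LS_G = 31−7 = 24
LF_F = LS_G = 24; LS_F = 24−10 = 14
LF_E = LS_G = 24; LS_E = 24−12 = 12
LF_D = LS_G = 24; LS_D = 24−14 = 10
LF_C = LS_G = 24; LS_C = 24−5 = 19
LF_B = min(LS_C=19, LS_E=12, LS_F=14) = 12; LS_B = 12−6 = 6
LF_A = min(LS_C=19, LS_D=10, LS_E=12, LS_F=14) = 10; LS_A = 10−10 = 0
Slack_C = LS_C − ES_C = 19 − 10 = 9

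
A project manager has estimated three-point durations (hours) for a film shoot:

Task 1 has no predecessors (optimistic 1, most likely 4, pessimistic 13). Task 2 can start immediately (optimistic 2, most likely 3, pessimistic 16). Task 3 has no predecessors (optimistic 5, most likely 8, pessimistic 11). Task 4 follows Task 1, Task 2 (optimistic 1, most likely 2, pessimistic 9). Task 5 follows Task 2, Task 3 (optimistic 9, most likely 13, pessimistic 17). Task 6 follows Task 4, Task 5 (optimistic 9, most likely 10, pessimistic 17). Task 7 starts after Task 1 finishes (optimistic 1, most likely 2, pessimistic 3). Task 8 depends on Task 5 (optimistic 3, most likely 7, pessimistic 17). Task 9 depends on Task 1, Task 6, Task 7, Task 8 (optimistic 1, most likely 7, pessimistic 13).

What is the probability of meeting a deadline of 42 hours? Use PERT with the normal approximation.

te_Task 1 = (1 + 4·4 + 13)/6 = 30/6 = 5; σ²_Task 1 = ((13−1)/6)² = 4.000
te_Task 2 = (2 + 4·3 + 16)/6 = 30/6 = 5; σ²_Task 2 = ((16−2)/6)² = 5.444
te_Task 3 = (5 + 4·8 + 11)/6 = 48/6 = 8; σ²_Task 3 = ((11−5)/6)² = 1.000
te_Task 4 = (1 + 4·2 + 9)/6 = 18/6 = 3; σ²_Task 4 = ((9−1)/6)² = 1.778
te_Task 5 = (9 + 4·13 + 17)/6 = 78/6 = 13; σ²_Task 5 = ((17−9)/6)² = 1.778
te_Task 6 = (9 + 4·10 + 17)/6 = 66/6 = 11; σ²_Task 6 = ((17−9)/6)² = 1.778
te_Task 7 = (1 + 4·2 + 3)/6 = 12/6 = 2; σ²_Task 7 = ((3−1)/6)² = 0.111
te_Task 8 = (3 + 4·7 + 17)/6 = 48/6 = 8; σ²_Task 8 = ((17−3)/6)² = 5.444
te_Task 9 = (1 + 4·7 + 13)/6 = 42/6 = 7; σ²_Task 9 = ((13−1)/6)² = 4.000

Forward pass:
ES_Task 1 = 0; EF_Task 1 = 5
ES_Task 2 = 0; EF_Task 2 = 5
ES_Task 3 = 0; EF_Task 3 = 8
ES_Task 4 = max(EF_Task 1=5, EF_Task 2=5) = 5; EF_Task 4 = 5+3 = 8
ES_Task 5 = max(EF_Task 2=5, EF_Task 3=8) = 8; EF_Task 5 = 8+13 = 21
ES_Task 6 = max(EF_Task 4=8, EF_Task 5=21) = 21; EF_Task 6 = 21+11 = 32
ES_Task 7 = 5; EF_Task 7 = 5+2 = 7
ES_Task 8 = 21; EF_Task 8 = 21+8 = 29
ES_Task 9 = max(EF_Task 1=5, EF_Task 6=32, EF_Task 7=7, EF_Task 8=29) = 32; EF_Task 9 = 32+7 = 39
Expected project duration μ = 39 hours. Critical path: Task 3 → Task 5 → Task 6 → Task 9.

Variance along critical path = 1.000 + 1.778 + 1.778 + 4.000 = 8.556; σ = √8.556 = 2.925 hours.
Z = (42 − 39) / 2.925 = 1.026
P(T ≤ 42) = Φ(1.026) ≈ 0.847

0.847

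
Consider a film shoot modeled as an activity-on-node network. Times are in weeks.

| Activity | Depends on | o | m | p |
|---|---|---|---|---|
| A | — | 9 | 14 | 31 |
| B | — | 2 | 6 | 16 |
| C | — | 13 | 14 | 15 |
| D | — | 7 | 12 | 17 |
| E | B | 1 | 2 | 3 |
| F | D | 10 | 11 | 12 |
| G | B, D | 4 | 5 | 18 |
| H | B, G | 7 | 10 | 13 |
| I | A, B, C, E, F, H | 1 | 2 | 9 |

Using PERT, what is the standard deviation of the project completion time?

te_A = (9 + 4·14 + 31)/6 = 96/6 = 16; σ²_A = ((31−9)/6)² = 13.444
te_B = (2 + 4·6 + 16)/6 = 42/6 = 7; σ²_B = ((16−2)/6)² = 5.444
te_C = (13 + 4·14 + 15)/6 = 84/6 = 14; σ²_C = ((15−13)/6)² = 0.111
te_D = (7 + 4·12 + 17)/6 = 72/6 = 12; σ²_D = ((17−7)/6)² = 2.778
te_E = (1 + 4·2 + 3)/6 = 12/6 = 2; σ²_E = ((3−1)/6)² = 0.111
te_F = (10 + 4·11 + 12)/6 = 66/6 = 11; σ²_F = ((12−10)/6)² = 0.111
te_G = (4 + 4·5 + 18)/6 = 42/6 = 7; σ²_G = ((18−4)/6)² = 5.444
te_H = (7 + 4·10 + 13)/6 = 60/6 = 10; σ²_H = ((13−7)/6)² = 1.000
te_I = (1 + 4·2 + 9)/6 = 18/6 = 3; σ²_I = ((9−1)/6)² = 1.778

Forward pass:
ES_A = 0; EF_A = 16
ES_B = 0; EF_B = 7
ES_C = 0; EF_C = 14
ES_D = 0; EF_D = 12
ES_E = 7; EF_E = 7+2 = 9
ES_F = 12; EF_F = 12+11 = 23
ES_G = max(EF_B=7, EF_D=12) = 12; EF_G = 12+7 = 19
ES_H = max(EF_B=7, EF_G=19) = 19; EF_H = 19+10 = 29
ES_I = max(EF_A=16, EF_B=7, EF_C=14, EF_E=9, EF_F=23, EF_H=29) = 29; EF_I = 29+3 = 32
Expected project duration μ = 32 weeks. Critical path: D → G → H → I.

Variance along critical path = 2.778 + 5.444 + 1.000 + 1.778 = 11.000
σ = √11.000 = 3.317 weeks

3.32 weeks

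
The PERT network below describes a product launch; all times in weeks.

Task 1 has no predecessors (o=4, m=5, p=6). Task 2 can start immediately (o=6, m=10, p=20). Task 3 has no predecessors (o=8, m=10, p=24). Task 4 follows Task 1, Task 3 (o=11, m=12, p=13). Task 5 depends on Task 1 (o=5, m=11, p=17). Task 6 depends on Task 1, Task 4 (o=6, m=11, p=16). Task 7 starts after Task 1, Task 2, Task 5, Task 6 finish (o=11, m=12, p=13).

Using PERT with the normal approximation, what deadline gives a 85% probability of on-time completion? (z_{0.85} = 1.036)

50.3 weeks

te_Task 1 = (4 + 4·5 + 6)/6 = 30/6 = 5; σ²_Task 1 = ((6−4)/6)² = 0.111
te_Task 2 = (6 + 4·10 + 20)/6 = 66/6 = 11; σ²_Task 2 = ((20−6)/6)² = 5.444
te_Task 3 = (8 + 4·10 + 24)/6 = 72/6 = 12; σ²_Task 3 = ((24−8)/6)² = 7.111
te_Task 4 = (11 + 4·12 + 13)/6 = 72/6 = 12; σ²_Task 4 = ((13−11)/6)² = 0.111
te_Task 5 = (5 + 4·11 + 17)/6 = 66/6 = 11; σ²_Task 5 = ((17−5)/6)² = 4.000
te_Task 6 = (6 + 4·11 + 16)/6 = 66/6 = 11; σ²_Task 6 = ((16−6)/6)² = 2.778
te_Task 7 = (11 + 4·12 + 13)/6 = 72/6 = 12; σ²_Task 7 = ((13−11)/6)² = 0.111

Forward pass:
ES_Task 1 = 0; EF_Task 1 = 5
ES_Task 2 = 0; EF_Task 2 = 11
ES_Task 3 = 0; EF_Task 3 = 12
ES_Task 4 = max(EF_Task 1=5, EF_Task 3=12) = 12; EF_Task 4 = 12+12 = 24
ES_Task 5 = 5; EF_Task 5 = 5+11 = 16
ES_Task 6 = max(EF_Task 1=5, EF_Task 4=24) = 24; EF_Task 6 = 24+11 = 35
ES_Task 7 = max(EF_Task 1=5, EF_Task 2=11, EF_Task 5=16, EF_Task 6=35) = 35; EF_Task 7 = 35+12 = 47
Expected project duration μ = 47 weeks. Critical path: Task 3 → Task 4 → Task 6 → Task 7.

Variance along critical path = 7.111 + 0.111 + 2.778 + 0.111 = 10.111; σ = 3.180 weeks.
D = μ + z·σ = 47 + 1.036·3.180 = 50.3 weeks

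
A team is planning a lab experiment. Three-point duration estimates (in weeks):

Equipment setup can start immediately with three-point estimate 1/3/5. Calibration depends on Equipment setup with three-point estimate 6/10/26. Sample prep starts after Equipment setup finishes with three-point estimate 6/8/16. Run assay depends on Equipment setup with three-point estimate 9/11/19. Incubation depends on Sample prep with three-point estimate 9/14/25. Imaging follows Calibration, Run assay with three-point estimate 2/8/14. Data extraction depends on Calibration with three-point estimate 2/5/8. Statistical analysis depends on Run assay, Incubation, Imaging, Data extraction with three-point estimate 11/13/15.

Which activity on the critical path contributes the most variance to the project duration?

te_Equipment setup = (1 + 4·3 + 5)/6 = 18/6 = 3; σ²_Equipment setup = ((5−1)/6)² = 0.444
te_Calibration = (6 + 4·10 + 26)/6 = 72/6 = 12; σ²_Calibration = ((26−6)/6)² = 11.111
te_Sample prep = (6 + 4·8 + 16)/6 = 54/6 = 9; σ²_Sample prep = ((16−6)/6)² = 2.778
te_Run assay = (9 + 4·11 + 19)/6 = 72/6 = 12; σ²_Run assay = ((19−9)/6)² = 2.778
te_Incubation = (9 + 4·14 + 25)/6 = 90/6 = 15; σ²_Incubation = ((25−9)/6)² = 7.111
te_Imaging = (2 + 4·8 + 14)/6 = 48/6 = 8; σ²_Imaging = ((14−2)/6)² = 4.000
te_Data extraction = (2 + 4·5 + 8)/6 = 30/6 = 5; σ²_Data extraction = ((8−2)/6)² = 1.000
te_Statistical analysis = (11 + 4·13 + 15)/6 = 78/6 = 13; σ²_Statistical analysis = ((15−11)/6)² = 0.444

Forward pass:
ES_Equipment setup = 0; EF_Equipment setup = 3
ES_Calibration = 3; EF_Calibration = 3+12 = 15
ES_Sample prep = 3; EF_Sample prep = 3+9 = 12
ES_Run assay = 3; EF_Run assay = 3+12 = 15
ES_Incubation = 12; EF_Incubation = 12+15 = 27
ES_Imaging = max(EF_Calibration=15, EF_Run assay=15) = 15; EF_Imaging = 15+8 = 23
ES_Data extraction = 15; EF_Data extraction = 15+5 = 20
ES_Statistical analysis = max(EF_Run assay=15, EF_Incubation=27, EF_Imaging=23, EF_Data extraction=20) = 27; EF_Statistical analysis = 27+13 = 40
Expected project duration μ = 40 weeks. Critical path: Equipment setup → Sample prep → Incubation → Statistical analysis.

Variances on critical path: σ²_Equipment setup=0.444, σ²_Sample prep=2.778, σ²_Incubation=7.111, σ²_Statistical analysis=0.444.
Largest is σ²_Incubation = 7.111.

Incubation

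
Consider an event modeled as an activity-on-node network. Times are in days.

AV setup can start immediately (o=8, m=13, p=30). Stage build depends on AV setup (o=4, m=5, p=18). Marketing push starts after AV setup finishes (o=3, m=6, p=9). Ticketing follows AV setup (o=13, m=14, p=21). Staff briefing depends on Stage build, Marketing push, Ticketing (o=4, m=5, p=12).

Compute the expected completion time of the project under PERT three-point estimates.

36 days

te_AV setup = (8 + 4·13 + 30)/6 = 90/6 = 15
te_Stage build = (4 + 4·5 + 18)/6 = 42/6 = 7
te_Marketing push = (3 + 4·6 + 9)/6 = 36/6 = 6
te_Ticketing = (13 + 4·14 + 21)/6 = 90/6 = 15
te_Staff briefing = (4 + 4·5 + 12)/6 = 36/6 = 6

Forward pass:
ES_AV setup = 0; EF_AV setup = 15
ES_Stage build = 15; EF_Stage build = 15+7 = 22
ES_Marketing push = 15; EF_Marketing push = 15+6 = 21
ES_Ticketing = 15; EF_Ticketing = 15+15 = 30
ES_Staff briefing = max(EF_Stage build=22, EF_Marketing push=21, EF_Ticketing=30) = 30; EF_Staff briefing = 30+6 = 36
Expected project duration μ = 36 days. Critical path: AV setup → Ticketing → Staff briefing.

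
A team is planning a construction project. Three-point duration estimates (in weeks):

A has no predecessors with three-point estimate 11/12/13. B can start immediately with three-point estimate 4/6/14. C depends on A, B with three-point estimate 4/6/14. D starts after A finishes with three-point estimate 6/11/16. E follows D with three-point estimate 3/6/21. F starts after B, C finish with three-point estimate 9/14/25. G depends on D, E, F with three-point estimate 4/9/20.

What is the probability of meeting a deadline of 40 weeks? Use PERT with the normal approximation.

0.167

te_A = (11 + 4·12 + 13)/6 = 72/6 = 12; σ²_A = ((13−11)/6)² = 0.111
te_B = (4 + 4·6 + 14)/6 = 42/6 = 7; σ²_B = ((14−4)/6)² = 2.778
te_C = (4 + 4·6 + 14)/6 = 42/6 = 7; σ²_C = ((14−4)/6)² = 2.778
te_D = (6 + 4·11 + 16)/6 = 66/6 = 11; σ²_D = ((16−6)/6)² = 2.778
te_E = (3 + 4·6 + 21)/6 = 48/6 = 8; σ²_E = ((21−3)/6)² = 9.000
te_F = (9 + 4·14 + 25)/6 = 90/6 = 15; σ²_F = ((25−9)/6)² = 7.111
te_G = (4 + 4·9 + 20)/6 = 60/6 = 10; σ²_G = ((20−4)/6)² = 7.111

Forward pass:
ES_A = 0; EF_A = 12
ES_B = 0; EF_B = 7
ES_C = max(EF_A=12, EF_B=7) = 12; EF_C = 12+7 = 19
ES_D = 12; EF_D = 12+11 = 23
ES_E = 23; EF_E = 23+8 = 31
ES_F = max(EF_B=7, EF_C=19) = 19; EF_F = 19+15 = 34
ES_G = max(EF_D=23, EF_E=31, EF_F=34) = 34; EF_G = 34+10 = 44
Expected project duration μ = 44 weeks. Critical path: A → C → F → G.

Variance along critical path = 0.111 + 2.778 + 7.111 + 7.111 = 17.111; σ = √17.111 = 4.137 weeks.
Z = (40 − 44) / 4.137 = -0.967
P(T ≤ 40) = Φ(-0.967) ≈ 0.167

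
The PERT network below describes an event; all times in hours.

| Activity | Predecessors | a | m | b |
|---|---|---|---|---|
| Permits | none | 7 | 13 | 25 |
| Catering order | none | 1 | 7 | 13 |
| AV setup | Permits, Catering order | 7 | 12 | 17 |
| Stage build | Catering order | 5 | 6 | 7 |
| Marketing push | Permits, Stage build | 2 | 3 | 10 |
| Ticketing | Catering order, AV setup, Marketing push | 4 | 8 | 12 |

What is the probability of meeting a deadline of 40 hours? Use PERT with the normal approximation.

0.948

te_Permits = (7 + 4·13 + 25)/6 = 84/6 = 14; σ²_Permits = ((25−7)/6)² = 9.000
te_Catering order = (1 + 4·7 + 13)/6 = 42/6 = 7; σ²_Catering order = ((13−1)/6)² = 4.000
te_AV setup = (7 + 4·12 + 17)/6 = 72/6 = 12; σ²_AV setup = ((17−7)/6)² = 2.778
te_Stage build = (5 + 4·6 + 7)/6 = 36/6 = 6; σ²_Stage build = ((7−5)/6)² = 0.111
te_Marketing push = (2 + 4·3 + 10)/6 = 24/6 = 4; σ²_Marketing push = ((10−2)/6)² = 1.778
te_Ticketing = (4 + 4·8 + 12)/6 = 48/6 = 8; σ²_Ticketing = ((12−4)/6)² = 1.778

Forward pass:
ES_Permits = 0; EF_Permits = 14
ES_Catering order = 0; EF_Catering order = 7
ES_AV setup = max(EF_Permits=14, EF_Catering order=7) = 14; EF_AV setup = 14+12 = 26
ES_Stage build = 7; EF_Stage build = 7+6 = 13
ES_Marketing push = max(EF_Permits=14, EF_Stage build=13) = 14; EF_Marketing push = 14+4 = 18
ES_Ticketing = max(EF_Catering order=7, EF_AV setup=26, EF_Marketing push=18) = 26; EF_Ticketing = 26+8 = 34
Expected project duration μ = 34 hours. Critical path: Permits → AV setup → Ticketing.

Variance along critical path = 9.000 + 2.778 + 1.778 = 13.556; σ = √13.556 = 3.682 hours.
Z = (40 − 34) / 3.682 = 1.630
P(T ≤ 40) = Φ(1.630) ≈ 0.948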